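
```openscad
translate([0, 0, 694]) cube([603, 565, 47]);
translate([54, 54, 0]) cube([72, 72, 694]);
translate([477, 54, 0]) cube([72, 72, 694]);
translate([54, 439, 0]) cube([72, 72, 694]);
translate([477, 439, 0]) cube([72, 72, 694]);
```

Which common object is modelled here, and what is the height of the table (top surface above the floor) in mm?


A table. The table height is 741 mm.

A 603×565×47 slab sits at z = 694 on four 72 mm square posts — a table. The top surface is at 694 + 47 = 741 mm.


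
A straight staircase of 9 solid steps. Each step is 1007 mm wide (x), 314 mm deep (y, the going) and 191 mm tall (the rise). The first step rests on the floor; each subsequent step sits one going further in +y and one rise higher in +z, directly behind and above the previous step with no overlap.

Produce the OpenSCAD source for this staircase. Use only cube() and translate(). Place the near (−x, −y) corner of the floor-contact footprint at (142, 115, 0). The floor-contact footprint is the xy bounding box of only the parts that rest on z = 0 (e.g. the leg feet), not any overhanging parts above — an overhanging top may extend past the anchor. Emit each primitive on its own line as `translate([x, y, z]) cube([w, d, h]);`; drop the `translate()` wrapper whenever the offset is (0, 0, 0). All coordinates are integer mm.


translate([142, 115, 0]) cube([1007, 314, 191]);
translate([142, 429, 191]) cube([1007, 314, 191]);
translate([142, 743, 382]) cube([1007, 314, 191]);
translate([142, 1057, 573]) cube([1007, 314, 191]);
translate([142, 1371, 764]) cube([1007, 314, 191]);
translate([142, 1685, 955]) cube([1007, 314, 191]);
translate([142, 1999, 1146]) cube([1007, 314, 191]);
translate([142, 2313, 1337]) cube([1007, 314, 191]);
translate([142, 2627, 1528]) cube([1007, 314, 191]);


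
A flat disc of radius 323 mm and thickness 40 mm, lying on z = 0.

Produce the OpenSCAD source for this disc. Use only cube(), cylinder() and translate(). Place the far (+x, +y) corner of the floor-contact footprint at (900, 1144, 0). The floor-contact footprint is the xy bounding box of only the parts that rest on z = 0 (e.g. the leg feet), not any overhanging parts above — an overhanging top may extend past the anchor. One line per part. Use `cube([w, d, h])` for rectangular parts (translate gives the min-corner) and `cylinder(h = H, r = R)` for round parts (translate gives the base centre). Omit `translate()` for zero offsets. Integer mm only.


translate([577, 821, 0]) cylinder(h = 40, r = 323);


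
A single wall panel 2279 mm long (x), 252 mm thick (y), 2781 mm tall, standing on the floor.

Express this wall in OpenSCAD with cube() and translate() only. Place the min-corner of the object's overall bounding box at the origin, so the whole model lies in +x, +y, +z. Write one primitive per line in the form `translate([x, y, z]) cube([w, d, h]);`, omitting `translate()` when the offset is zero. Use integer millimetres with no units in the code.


cube([2279, 252, 2781]);


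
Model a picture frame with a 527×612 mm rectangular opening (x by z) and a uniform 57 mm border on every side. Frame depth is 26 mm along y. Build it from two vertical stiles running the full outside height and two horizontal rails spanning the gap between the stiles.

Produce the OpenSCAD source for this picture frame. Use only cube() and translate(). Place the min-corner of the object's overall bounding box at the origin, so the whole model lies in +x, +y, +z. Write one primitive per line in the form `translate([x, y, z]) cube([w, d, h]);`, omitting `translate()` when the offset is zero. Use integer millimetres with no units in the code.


cube([57, 26, 726]);
translate([584, 0, 0]) cube([57, 26, 726]);
translate([57, 0, 0]) cube([527, 26, 57]);
translate([57, 0, 669]) cube([527, 26, 57]);


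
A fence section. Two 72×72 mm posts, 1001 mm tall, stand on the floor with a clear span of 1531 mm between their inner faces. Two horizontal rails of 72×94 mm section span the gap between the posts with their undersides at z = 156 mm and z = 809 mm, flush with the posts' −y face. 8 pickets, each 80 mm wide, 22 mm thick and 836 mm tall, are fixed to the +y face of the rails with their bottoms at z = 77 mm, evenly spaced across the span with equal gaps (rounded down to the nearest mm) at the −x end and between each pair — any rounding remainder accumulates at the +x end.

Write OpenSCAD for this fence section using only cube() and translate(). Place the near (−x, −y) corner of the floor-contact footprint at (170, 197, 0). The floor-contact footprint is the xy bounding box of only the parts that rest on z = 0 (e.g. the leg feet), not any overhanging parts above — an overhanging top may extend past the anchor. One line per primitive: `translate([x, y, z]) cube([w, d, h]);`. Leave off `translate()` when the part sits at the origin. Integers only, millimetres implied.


translate([170, 197, 0]) cube([72, 72, 1001]);
translate([1773, 197, 0]) cube([72, 72, 1001]);
translate([242, 197, 156]) cube([1531, 72, 94]);
translate([242, 197, 809]) cube([1531, 72, 94]);
translate([341, 269, 77]) cube([80, 22, 836]);
translate([520, 269, 77]) cube([80, 22, 836]);
translate([699, 269, 77]) cube([80, 22, 836]);
translate([878, 269, 77]) cube([80, 22, 836]);
translate([1057, 269, 77]) cube([80, 22, 836]);
translate([1236, 269, 77]) cube([80, 22, 836]);
translate([1415, 269, 77]) cube([80, 22, 836]);
translate([1594, 269, 77]) cube([80, 22, 836]);


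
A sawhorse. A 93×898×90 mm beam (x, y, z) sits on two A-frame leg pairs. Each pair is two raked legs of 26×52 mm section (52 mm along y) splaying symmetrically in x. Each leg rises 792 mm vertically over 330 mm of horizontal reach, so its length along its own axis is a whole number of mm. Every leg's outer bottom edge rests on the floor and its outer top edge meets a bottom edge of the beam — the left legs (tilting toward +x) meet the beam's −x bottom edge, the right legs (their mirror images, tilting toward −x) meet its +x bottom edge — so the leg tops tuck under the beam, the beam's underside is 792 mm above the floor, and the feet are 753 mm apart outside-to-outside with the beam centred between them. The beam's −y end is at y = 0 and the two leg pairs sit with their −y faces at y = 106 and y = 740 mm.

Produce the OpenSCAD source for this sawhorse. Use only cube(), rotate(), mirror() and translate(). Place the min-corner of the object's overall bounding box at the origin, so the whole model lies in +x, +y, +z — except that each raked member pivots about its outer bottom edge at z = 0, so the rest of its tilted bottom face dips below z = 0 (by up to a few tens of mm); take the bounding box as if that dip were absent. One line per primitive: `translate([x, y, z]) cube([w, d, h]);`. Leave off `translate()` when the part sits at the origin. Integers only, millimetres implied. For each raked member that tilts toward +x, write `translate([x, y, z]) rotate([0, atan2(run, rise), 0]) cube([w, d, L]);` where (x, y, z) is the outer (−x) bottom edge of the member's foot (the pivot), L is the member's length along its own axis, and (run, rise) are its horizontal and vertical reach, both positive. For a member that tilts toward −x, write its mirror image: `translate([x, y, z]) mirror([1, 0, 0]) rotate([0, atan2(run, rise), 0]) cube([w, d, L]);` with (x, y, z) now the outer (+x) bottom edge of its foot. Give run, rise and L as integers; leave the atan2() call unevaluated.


translate([330, 0, 792]) cube([93, 898, 90]);
translate([0, 106, 0]) rotate([0, atan2(330, 792), 0]) cube([26, 52, 858]);
translate([753, 106, 0]) mirror([1, 0, 0]) rotate([0, atan2(330, 792), 0]) cube([26, 52, 858]);
translate([0, 740, 0]) rotate([0, atan2(330, 792), 0]) cube([26, 52, 858]);
translate([753, 740, 0]) mirror([1, 0, 0]) rotate([0, atan2(330, 792), 0]) cube([26, 52, 858]);


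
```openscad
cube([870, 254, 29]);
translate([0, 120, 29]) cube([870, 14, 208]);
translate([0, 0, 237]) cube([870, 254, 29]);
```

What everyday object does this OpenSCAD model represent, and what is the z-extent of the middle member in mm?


An I-beam. The web height is 208 mm.

Two wide flanges with a thin centred web — an I-beam. Overall 266 mm minus two 29 mm flanges gives a web of 266 − 2·29 = 208 mm.


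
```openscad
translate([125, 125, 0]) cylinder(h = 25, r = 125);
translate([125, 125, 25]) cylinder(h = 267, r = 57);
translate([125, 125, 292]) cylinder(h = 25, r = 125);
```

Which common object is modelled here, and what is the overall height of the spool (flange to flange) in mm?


A spool. The overall height is 317 mm.

Three coaxial cylinders, large–small–large — a spool. Two 25 mm flanges and a 267 mm core give 25 + 267 + 25 = 317 mm.


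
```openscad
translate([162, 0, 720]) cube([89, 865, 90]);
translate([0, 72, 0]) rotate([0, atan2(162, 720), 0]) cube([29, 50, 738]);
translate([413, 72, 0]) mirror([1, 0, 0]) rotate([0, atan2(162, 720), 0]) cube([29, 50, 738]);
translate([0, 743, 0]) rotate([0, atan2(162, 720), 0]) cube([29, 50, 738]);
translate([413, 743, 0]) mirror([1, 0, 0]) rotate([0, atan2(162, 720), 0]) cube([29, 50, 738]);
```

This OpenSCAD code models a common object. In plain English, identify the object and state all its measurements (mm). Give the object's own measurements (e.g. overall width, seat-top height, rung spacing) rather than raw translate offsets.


A sawhorse. A 89×865×90 mm beam (x, y, z) sits on two A-frame leg pairs. Each pair is two raked legs of 29×50 mm section (50 mm along y) splaying symmetrically in x. Each leg rises 720 mm vertically over 162 mm of horizontal reach and is 738 mm long along its own axis. Every leg's outer bottom edge rests on the floor and its outer top edge meets a bottom edge of the beam — the left legs (tilting toward +x) meet the beam's −x bottom edge, the right legs (their mirror images, tilting toward −x) meet its +x bottom edge — so the leg tops tuck under the beam, the beam's underside is 720 mm above the floor, and the feet are 413 mm apart outside-to-outside with the beam centred between them. The two leg pairs are set in 72 mm from either end of the beam.


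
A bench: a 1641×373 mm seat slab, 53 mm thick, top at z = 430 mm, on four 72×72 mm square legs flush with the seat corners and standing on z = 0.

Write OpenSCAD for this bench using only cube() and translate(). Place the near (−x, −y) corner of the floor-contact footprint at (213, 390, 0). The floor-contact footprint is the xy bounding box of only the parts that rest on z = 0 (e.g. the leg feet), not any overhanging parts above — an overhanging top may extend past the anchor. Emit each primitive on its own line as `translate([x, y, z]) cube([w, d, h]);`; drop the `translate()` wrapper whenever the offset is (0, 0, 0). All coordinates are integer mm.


// leg_h = 430 − 53 = 377
translate([213, 390, 377]) cube([1641, 373, 53]);
translate([213, 390, 0]) cube([72, 72, 377]);
translate([213, 691, 0]) cube([72, 72, 377]);
translate([1782, 390, 0]) cube([72, 72, 377]);
translate([1782, 691, 0]) cube([72, 72, 377]);


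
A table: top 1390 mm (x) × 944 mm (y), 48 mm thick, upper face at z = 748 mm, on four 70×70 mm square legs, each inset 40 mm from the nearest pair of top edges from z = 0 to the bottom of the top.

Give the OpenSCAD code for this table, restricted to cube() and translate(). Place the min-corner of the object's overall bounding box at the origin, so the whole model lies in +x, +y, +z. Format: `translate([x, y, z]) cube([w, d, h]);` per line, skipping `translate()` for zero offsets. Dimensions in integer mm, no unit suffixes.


translate([0, 0, 700]) cube([1390, 944, 48]);
translate([40, 40, 0]) cube([70, 70, 700]);
translate([1280, 40, 0]) cube([70, 70, 700]);
translate([40, 834, 0]) cube([70, 70, 700]);
translate([1280, 834, 0]) cube([70, 70, 700]);


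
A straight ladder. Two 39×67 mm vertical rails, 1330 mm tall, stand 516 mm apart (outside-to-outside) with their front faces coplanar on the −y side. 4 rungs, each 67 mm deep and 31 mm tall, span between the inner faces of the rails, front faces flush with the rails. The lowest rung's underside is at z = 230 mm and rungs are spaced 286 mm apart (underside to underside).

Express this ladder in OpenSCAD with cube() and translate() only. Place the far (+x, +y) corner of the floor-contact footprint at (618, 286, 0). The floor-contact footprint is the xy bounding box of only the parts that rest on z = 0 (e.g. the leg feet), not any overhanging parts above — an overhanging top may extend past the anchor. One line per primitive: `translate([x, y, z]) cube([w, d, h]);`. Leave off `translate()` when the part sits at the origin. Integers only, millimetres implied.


translate([102, 219, 0]) cube([39, 67, 1330]);
translate([579, 219, 0]) cube([39, 67, 1330]);
translate([141, 219, 230]) cube([438, 67, 31]);
translate([141, 219, 516]) cube([438, 67, 31]);
translate([141, 219, 802]) cube([438, 67, 31]);
translate([141, 219, 1088]) cube([438, 67, 31]);


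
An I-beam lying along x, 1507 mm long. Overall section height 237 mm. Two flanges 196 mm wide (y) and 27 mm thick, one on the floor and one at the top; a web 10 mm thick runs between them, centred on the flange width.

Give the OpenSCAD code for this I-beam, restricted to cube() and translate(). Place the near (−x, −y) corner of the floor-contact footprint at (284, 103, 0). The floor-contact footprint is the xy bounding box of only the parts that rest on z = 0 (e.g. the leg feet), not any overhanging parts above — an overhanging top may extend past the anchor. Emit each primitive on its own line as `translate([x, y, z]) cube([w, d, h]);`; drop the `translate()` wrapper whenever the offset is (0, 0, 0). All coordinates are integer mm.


translate([284, 103, 0]) cube([1507, 196, 27]);
translate([284, 196, 27]) cube([1507, 10, 183]);
translate([284, 103, 210]) cube([1507, 196, 27]);


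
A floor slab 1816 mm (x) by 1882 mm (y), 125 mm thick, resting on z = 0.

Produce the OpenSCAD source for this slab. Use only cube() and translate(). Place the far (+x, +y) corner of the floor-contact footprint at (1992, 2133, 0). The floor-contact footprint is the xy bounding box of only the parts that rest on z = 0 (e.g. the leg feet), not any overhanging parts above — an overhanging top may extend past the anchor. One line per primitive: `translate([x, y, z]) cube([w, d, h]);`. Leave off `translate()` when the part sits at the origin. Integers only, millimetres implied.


translate([176, 251, 0]) cube([1816, 1882, 125]);


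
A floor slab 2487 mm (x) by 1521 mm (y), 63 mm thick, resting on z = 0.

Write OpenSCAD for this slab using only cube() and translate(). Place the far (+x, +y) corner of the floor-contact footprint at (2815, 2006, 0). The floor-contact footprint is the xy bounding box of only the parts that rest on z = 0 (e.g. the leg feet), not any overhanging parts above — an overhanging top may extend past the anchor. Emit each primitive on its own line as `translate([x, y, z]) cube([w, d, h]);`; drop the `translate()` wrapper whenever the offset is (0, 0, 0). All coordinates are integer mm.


translate([328, 485, 0]) cube([2487, 1521, 63]);


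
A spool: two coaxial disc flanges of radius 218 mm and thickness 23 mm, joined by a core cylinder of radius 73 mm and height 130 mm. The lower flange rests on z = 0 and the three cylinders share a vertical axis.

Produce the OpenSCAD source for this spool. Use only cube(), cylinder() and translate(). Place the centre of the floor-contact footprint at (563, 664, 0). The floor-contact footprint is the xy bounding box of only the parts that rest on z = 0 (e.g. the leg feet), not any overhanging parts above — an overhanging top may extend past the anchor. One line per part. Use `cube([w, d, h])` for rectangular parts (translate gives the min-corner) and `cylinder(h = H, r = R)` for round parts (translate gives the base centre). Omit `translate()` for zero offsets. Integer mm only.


translate([563, 664, 0]) cylinder(h = 23, r = 218);
translate([563, 664, 23]) cylinder(h = 130, r = 73);
translate([563, 664, 153]) cylinder(h = 23, r = 218);


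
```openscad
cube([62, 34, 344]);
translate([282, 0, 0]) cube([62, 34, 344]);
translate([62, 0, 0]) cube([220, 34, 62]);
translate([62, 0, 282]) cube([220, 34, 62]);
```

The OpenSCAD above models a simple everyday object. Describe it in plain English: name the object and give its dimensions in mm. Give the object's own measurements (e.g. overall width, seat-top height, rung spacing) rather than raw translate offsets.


A rectangular picture frame lying in the x–z plane (depth along y). The opening is 220 mm wide (x) by 220 mm tall (z), surrounded by a border 62 mm wide on all four sides. The frame is 34 mm deep and is made of two full-height vertical stiles with two horizontal rails fitted between them.


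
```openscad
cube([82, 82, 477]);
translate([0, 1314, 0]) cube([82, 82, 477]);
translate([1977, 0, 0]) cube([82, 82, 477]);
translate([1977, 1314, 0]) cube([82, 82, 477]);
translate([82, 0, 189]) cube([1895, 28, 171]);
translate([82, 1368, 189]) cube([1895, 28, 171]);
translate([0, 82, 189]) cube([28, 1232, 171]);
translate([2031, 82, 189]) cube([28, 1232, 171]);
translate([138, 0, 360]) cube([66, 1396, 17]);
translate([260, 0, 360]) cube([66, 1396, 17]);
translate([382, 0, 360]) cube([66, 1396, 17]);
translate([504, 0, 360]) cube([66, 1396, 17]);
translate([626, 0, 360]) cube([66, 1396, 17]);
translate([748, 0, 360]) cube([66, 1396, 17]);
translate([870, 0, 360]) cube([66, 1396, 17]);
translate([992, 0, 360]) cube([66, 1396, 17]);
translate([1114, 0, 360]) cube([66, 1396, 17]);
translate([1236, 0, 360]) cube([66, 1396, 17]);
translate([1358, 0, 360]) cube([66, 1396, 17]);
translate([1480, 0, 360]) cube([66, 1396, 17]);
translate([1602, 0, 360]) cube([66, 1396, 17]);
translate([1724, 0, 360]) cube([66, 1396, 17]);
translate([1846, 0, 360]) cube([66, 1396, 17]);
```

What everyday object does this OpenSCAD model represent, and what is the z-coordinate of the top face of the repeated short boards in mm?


A bed frame. The slat-top height is 377 mm.

Four posts, four rails, and a row of slats — a bed frame. Slats sit on the rails at z = 189 + 171 = 360; with slat thickness 17, the top is 377 mm.


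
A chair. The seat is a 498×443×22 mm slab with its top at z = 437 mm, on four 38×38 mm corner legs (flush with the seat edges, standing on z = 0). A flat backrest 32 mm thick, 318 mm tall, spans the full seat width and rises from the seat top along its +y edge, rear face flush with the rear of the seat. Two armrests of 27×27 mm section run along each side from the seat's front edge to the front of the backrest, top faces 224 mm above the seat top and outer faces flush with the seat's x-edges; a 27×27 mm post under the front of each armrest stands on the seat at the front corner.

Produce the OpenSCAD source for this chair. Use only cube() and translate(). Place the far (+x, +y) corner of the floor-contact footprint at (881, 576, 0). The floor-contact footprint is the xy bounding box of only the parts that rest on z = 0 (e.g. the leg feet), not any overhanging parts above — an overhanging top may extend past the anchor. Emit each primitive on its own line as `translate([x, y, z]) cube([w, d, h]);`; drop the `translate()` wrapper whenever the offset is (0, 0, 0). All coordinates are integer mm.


translate([383, 133, 415]) cube([498, 443, 22]);
translate([383, 133, 0]) cube([38, 38, 415]);
translate([843, 133, 0]) cube([38, 38, 415]);
translate([383, 538, 0]) cube([38, 38, 415]);
translate([843, 538, 0]) cube([38, 38, 415]);
translate([383, 544, 437]) cube([498, 32, 318]);
translate([383, 133, 634]) cube([27, 411, 27]);
translate([854, 133, 634]) cube([27, 411, 27]);
translate([383, 133, 437]) cube([27, 27, 197]);
translate([854, 133, 437]) cube([27, 27, 197]);


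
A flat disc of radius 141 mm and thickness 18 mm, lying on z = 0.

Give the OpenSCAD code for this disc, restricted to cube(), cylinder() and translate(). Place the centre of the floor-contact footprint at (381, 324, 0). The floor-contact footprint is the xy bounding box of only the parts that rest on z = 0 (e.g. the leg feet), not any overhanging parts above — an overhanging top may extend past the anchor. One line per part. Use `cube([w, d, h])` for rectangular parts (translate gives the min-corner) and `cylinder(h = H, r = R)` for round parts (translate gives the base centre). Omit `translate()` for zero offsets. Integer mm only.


translate([381, 324, 0]) cylinder(h = 18, r = 141);


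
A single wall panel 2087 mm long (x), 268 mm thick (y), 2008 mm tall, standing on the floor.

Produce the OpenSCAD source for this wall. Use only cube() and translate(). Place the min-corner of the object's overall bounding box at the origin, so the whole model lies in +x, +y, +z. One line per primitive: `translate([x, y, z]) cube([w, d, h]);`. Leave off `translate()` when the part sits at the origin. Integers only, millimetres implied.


cube([2087, 268, 2008]);


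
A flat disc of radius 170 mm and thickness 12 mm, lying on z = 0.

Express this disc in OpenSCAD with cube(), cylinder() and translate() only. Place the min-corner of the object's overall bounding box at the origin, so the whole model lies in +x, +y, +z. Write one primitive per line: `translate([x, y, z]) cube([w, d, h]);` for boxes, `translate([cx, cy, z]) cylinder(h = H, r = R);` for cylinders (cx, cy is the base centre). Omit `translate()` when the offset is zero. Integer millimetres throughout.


translate([170, 170, 0]) cylinder(h = 12, r = 170);


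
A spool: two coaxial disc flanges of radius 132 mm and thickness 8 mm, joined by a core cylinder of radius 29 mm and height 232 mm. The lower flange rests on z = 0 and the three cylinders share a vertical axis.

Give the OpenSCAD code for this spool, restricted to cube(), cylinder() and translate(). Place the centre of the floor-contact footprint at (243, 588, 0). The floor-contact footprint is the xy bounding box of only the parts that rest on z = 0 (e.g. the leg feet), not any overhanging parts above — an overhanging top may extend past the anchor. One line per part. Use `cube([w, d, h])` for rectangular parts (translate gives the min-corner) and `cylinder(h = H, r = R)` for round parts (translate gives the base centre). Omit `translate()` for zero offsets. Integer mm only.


translate([243, 588, 0]) cylinder(h = 8, r = 132);
translate([243, 588, 8]) cylinder(h = 232, r = 29);
translate([243, 588, 240]) cylinder(h = 8, r = 132);


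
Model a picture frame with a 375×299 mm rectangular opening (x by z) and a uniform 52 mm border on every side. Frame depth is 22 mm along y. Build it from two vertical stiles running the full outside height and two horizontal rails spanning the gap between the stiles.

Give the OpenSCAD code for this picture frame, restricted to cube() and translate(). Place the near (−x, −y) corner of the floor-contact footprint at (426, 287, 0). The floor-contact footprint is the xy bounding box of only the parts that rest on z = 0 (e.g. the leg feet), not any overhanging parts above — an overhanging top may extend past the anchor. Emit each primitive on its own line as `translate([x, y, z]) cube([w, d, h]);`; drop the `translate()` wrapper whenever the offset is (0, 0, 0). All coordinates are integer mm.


translate([426, 287, 0]) cube([52, 22, 403]);
translate([853, 287, 0]) cube([52, 22, 403]);
translate([478, 287, 0]) cube([375, 22, 52]);
translate([478, 287, 351]) cube([375, 22, 52]);


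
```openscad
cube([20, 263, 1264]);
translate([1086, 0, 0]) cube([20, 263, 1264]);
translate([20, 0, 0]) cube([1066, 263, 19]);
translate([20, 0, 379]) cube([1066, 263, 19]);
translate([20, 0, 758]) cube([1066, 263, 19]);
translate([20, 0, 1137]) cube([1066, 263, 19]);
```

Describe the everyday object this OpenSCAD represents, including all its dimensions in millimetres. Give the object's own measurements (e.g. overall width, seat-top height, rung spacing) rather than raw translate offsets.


An open bookshelf. Two side panels, each 20 mm thick, 263 mm deep and 1264 mm tall, stand 1106 mm apart (outside-to-outside). Between them sit 4 shelves, each 19 mm thick and 263 mm deep, spanning the full gap between the sides. The bottom shelf rests on the floor (its underside at z = 0) and the clear gap between one shelf's top and the next shelf's underside is 360 mm.


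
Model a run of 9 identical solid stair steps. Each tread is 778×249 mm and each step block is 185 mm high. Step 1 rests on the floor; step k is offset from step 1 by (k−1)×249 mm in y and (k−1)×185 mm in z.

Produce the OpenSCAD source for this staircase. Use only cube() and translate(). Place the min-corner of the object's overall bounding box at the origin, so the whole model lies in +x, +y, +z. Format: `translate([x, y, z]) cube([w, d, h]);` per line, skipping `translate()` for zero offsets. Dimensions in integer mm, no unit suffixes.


cube([778, 249, 185]);
translate([0, 249, 185]) cube([778, 249, 185]);
translate([0, 498, 370]) cube([778, 249, 185]);
translate([0, 747, 555]) cube([778, 249, 185]);
translate([0, 996, 740]) cube([778, 249, 185]);
translate([0, 1245, 925]) cube([778, 249, 185]);
translate([0, 1494, 1110]) cube([778, 249, 185]);
translate([0, 1743, 1295]) cube([778, 249, 185]);
translate([0, 1992, 1480]) cube([778, 249, 185]);


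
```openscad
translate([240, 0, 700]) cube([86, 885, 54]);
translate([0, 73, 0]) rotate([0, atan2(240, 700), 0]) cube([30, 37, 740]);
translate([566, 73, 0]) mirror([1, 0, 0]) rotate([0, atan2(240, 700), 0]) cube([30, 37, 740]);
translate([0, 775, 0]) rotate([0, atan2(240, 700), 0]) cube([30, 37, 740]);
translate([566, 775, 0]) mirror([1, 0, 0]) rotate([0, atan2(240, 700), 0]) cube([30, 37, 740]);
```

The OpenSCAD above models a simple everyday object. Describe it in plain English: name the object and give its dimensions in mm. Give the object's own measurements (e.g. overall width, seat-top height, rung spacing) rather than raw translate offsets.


A sawhorse. A 86×885×54 mm beam (x, y, z) sits on two A-frame leg pairs. Each pair is two raked legs of 30×37 mm section (37 mm along y) splaying symmetrically in x. Each leg rises 700 mm vertically over 240 mm of horizontal reach and is 740 mm long along its own axis. Every leg's outer bottom edge rests on the floor and its outer top edge meets a bottom edge of the beam — the left legs (tilting toward +x) meet the beam's −x bottom edge, the right legs (their mirror images, tilting toward −x) meet its +x bottom edge — so the leg tops tuck under the beam, the beam's underside is 700 mm above the floor, and the feet are 566 mm apart outside-to-outside with the beam centred between them. The two leg pairs are set in 73 mm from either end of the beam.


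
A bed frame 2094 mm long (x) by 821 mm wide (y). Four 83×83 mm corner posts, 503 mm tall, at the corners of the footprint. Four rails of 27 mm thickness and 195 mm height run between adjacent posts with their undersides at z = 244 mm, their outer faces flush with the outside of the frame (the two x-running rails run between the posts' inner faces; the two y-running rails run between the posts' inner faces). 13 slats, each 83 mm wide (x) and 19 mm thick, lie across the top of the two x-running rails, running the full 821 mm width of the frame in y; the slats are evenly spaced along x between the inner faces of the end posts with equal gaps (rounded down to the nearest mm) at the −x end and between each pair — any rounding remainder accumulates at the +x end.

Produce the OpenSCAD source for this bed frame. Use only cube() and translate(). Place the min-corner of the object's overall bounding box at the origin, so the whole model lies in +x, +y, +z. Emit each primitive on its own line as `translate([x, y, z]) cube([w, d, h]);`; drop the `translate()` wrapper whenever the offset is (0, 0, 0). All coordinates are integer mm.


// slat z = rail_z + rail_h = 244 + 195 = 439
// slat gap = ⌊(1928 − 13·83) / 14⌋ = 60
cube([83, 83, 503]);
translate([0, 738, 0]) cube([83, 83, 503]);
translate([2011, 0, 0]) cube([83, 83, 503]);
translate([2011, 738, 0]) cube([83, 83, 503]);
translate([83, 0, 244]) cube([1928, 27, 195]);
translate([83, 794, 244]) cube([1928, 27, 195]);
translate([0, 83, 244]) cube([27, 655, 195]);
translate([2067, 83, 244]) cube([27, 655, 195]);
translate([143, 0, 439]) cube([83, 821, 19]);
translate([286, 0, 439]) cube([83, 821, 19]);
translate([429, 0, 439]) cube([83, 821, 19]);
translate([572, 0, 439]) cube([83, 821, 19]);
translate([715, 0, 439]) cube([83, 821, 19]);
translate([858, 0, 439]) cube([83, 821, 19]);
translate([1001, 0, 439]) cube([83, 821, 19]);
translate([1144, 0, 439]) cube([83, 821, 19]);
translate([1287, 0, 439]) cube([83, 821, 19]);
translate([1430, 0, 439]) cube([83, 821, 19]);
translate([1573, 0, 439]) cube([83, 821, 19]);
translate([1716, 0, 439]) cube([83, 821, 19]);
translate([1859, 0, 439]) cube([83, 821, 19]);


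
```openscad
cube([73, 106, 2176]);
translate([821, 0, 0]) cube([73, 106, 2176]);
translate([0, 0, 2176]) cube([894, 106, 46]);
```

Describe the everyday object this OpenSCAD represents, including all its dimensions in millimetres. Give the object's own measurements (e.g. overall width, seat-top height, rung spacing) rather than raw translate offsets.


A door frame. The clear opening is 748 mm wide and 2176 mm high. Two 73 mm wide jambs, 106 mm deep, stand either side of the opening from the floor to the top of the opening. A 46 mm thick head sits across the top of both jambs, spanning the full outside width of the frame.


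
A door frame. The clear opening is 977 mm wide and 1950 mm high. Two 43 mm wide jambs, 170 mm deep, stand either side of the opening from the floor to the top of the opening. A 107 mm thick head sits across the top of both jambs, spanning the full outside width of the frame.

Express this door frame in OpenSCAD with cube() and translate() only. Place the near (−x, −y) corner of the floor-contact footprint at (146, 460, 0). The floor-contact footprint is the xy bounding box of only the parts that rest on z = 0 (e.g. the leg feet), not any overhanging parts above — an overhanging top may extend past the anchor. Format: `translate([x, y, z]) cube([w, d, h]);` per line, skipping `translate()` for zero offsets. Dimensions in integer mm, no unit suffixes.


translate([146, 460, 0]) cube([43, 170, 1950]);
translate([1166, 460, 0]) cube([43, 170, 1950]);
translate([146, 460, 1950]) cube([1063, 170, 107]);


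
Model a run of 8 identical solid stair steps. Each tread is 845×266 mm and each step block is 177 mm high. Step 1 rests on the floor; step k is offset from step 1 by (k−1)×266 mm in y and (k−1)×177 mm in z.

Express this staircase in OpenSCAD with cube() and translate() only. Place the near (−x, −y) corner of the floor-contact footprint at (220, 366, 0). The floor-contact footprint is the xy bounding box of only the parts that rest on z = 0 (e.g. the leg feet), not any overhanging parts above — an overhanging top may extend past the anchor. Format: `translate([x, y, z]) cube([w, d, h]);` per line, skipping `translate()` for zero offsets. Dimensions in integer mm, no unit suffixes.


translate([220, 366, 0]) cube([845, 266, 177]);
translate([220, 632, 177]) cube([845, 266, 177]);
translate([220, 898, 354]) cube([845, 266, 177]);
translate([220, 1164, 531]) cube([845, 266, 177]);
translate([220, 1430, 708]) cube([845, 266, 177]);
translate([220, 1696, 885]) cube([845, 266, 177]);
translate([220, 1962, 1062]) cube([845, 266, 177]);
translate([220, 2228, 1239]) cube([845, 266, 177]);


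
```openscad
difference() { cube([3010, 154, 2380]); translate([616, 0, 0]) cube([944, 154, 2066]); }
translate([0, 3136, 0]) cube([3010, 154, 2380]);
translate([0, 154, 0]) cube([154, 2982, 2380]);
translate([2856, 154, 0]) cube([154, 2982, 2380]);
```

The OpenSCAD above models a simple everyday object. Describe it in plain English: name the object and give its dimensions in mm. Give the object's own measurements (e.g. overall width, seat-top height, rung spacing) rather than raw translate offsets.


A single room: four walls, each 2380 mm tall and 154 mm thick, enclosing an outside footprint 3010×3290 mm (x × y), no floor or roof. The front and back walls (−y and +y sides) run the full x-width; the side walls fit between their inner faces. A door opening 944 mm wide and 2066 mm tall is cut through the front wall from the floor up, its −x edge 616 mm from the wall's −x end.


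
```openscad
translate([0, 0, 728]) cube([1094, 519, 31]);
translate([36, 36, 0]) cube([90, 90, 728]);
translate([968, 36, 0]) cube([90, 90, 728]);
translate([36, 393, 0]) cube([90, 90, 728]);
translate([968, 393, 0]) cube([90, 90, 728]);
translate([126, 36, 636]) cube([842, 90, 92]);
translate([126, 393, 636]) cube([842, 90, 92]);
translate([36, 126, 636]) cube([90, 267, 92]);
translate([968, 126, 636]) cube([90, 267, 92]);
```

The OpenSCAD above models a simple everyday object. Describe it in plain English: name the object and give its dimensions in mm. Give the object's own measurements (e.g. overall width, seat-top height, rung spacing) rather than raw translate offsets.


A rectangular dining table. The top is 1094×519×31 mm with its upper surface at z = 759 mm. It stands on four 90×90 mm square legs, each inset 36 mm from the nearest pair of top edges, running from the floor to the underside of the top. Four apron rails, 90 mm thick and 92 mm tall, run between adjacent legs with their top edges flush with the underside of the top and their outer faces flush with the legs' outer faces.


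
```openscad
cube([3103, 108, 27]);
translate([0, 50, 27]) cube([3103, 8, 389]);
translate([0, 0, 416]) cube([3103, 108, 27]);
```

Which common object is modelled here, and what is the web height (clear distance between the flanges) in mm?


An I-beam. The web height is 389 mm.

Two wide flanges with a thin centred web — an I-beam. Overall 443 mm minus two 27 mm flanges gives a web of 443 − 2·27 = 389 mm.


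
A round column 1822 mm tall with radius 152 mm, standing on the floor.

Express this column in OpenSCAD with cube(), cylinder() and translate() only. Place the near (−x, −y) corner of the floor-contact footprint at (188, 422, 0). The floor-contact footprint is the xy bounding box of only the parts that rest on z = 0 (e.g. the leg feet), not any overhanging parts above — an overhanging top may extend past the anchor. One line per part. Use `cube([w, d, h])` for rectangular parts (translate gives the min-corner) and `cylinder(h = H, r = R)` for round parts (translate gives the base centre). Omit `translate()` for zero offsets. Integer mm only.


translate([340, 574, 0]) cylinder(h = 1822, r = 152);


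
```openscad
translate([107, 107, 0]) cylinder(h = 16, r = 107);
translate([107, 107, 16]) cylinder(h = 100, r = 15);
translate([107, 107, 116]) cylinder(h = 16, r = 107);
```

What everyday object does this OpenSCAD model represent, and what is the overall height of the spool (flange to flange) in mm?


A spool. The overall height is 132 mm.

Three coaxial cylinders, large–small–large — a spool. Two 16 mm flanges and a 100 mm core give 16 + 100 + 16 = 132 mm.


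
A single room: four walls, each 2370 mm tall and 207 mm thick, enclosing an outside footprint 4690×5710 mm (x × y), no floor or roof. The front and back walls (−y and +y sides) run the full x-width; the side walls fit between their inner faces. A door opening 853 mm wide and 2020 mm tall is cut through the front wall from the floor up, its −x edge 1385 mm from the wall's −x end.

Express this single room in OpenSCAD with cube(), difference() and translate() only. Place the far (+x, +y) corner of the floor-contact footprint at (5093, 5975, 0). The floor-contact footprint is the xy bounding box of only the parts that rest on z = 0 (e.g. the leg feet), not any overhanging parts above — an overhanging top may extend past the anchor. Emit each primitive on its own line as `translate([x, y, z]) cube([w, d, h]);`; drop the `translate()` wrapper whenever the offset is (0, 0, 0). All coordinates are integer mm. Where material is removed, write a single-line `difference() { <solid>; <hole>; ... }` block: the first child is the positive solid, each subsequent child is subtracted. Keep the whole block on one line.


difference() { translate([403, 265, 0]) cube([4690, 207, 2370]); translate([1788, 265, 0]) cube([853, 207, 2020]); }
translate([403, 5768, 0]) cube([4690, 207, 2370]);
translate([403, 472, 0]) cube([207, 5296, 2370]);
translate([4886, 472, 0]) cube([207, 5296, 2370]);


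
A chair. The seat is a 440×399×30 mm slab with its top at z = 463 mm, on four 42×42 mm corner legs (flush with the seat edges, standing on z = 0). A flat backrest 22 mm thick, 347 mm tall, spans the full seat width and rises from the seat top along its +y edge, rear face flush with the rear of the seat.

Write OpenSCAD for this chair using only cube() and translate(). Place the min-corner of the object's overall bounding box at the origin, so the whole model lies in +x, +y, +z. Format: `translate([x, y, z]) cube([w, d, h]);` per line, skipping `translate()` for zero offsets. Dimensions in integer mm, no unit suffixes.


translate([0, 0, 433]) cube([440, 399, 30]);
cube([42, 42, 433]);
translate([398, 0, 0]) cube([42, 42, 433]);
translate([0, 357, 0]) cube([42, 42, 433]);
translate([398, 357, 0]) cube([42, 42, 433]);
translate([0, 377, 463]) cube([440, 22, 347]);


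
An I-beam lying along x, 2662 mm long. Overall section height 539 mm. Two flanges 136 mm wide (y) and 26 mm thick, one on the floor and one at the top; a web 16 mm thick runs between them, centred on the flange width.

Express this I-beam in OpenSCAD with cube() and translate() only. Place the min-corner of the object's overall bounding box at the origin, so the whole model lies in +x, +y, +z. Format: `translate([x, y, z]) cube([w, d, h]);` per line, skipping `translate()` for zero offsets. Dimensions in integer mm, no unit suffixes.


cube([2662, 136, 26]);
translate([0, 60, 26]) cube([2662, 16, 487]);
translate([0, 0, 513]) cube([2662, 136, 26]);


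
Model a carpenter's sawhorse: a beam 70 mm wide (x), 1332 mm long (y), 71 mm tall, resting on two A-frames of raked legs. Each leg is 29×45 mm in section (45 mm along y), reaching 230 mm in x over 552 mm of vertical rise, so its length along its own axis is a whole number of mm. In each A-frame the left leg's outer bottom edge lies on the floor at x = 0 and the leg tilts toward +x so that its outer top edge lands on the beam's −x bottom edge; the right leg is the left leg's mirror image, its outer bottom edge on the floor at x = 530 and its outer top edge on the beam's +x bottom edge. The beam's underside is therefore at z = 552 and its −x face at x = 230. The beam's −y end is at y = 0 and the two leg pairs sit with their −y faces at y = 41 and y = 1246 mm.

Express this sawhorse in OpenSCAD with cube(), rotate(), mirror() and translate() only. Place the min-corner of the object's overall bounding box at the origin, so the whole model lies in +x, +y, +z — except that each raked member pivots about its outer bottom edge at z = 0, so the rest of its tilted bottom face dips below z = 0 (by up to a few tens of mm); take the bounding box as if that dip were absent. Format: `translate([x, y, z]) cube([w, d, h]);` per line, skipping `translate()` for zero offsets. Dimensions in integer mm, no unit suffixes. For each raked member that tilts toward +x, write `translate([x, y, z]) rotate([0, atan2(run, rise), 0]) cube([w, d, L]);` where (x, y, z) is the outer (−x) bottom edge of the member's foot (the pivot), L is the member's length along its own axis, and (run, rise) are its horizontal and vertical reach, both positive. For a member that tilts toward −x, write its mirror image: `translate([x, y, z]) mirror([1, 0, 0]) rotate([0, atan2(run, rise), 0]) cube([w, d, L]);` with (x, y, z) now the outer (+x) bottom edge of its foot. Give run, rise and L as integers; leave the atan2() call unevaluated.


// leg length = √(230² + 552²) = 598
// right-leg outer foot x = 2·230 + 70 = 530
// beam min-corner = (230, 0, 552)
translate([230, 0, 552]) cube([70, 1332, 71]);
translate([0, 41, 0]) rotate([0, atan2(230, 552), 0]) cube([29, 45, 598]);
translate([530, 41, 0]) mirror([1, 0, 0]) rotate([0, atan2(230, 552), 0]) cube([29, 45, 598]);
translate([0, 1246, 0]) rotate([0, atan2(230, 552), 0]) cube([29, 45, 598]);
translate([530, 1246, 0]) mirror([1, 0, 0]) rotate([0, atan2(230, 552), 0]) cube([29, 45, 598]);
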